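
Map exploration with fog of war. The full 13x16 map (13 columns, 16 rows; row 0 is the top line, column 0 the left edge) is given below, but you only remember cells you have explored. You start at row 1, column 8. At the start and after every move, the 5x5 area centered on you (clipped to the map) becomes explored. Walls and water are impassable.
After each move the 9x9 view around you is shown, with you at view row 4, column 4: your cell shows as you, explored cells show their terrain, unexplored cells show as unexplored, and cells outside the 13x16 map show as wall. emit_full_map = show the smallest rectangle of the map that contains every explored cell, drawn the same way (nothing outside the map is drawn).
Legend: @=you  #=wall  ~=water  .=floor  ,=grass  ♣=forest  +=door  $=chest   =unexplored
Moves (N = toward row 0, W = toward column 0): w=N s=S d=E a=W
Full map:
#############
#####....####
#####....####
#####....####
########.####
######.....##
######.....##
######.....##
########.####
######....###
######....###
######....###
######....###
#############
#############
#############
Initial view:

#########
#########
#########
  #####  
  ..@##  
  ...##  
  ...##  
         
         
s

#########
#########
  #####  
  ...##  
  ..@##  
  ...##  
  ##.##  
         
         

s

#########
  #####  
  ...##  
  ...##  
  ..@##  
  ##.##  
  .....  
         
         

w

#########
#########
  #####  
  ...##  
  ..@##  
  ...##  
  ##.##  
  .....  
         

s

#########
  #####  
  ...##  
  ...##  
  ..@##  
  ##.##  
  .....  
         
         

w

#########
#########
  #####  
  ...##  
  ..@##  
  ...##  
  ##.##  
  .....  
         

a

#########
#########
  ###### 
  ....## 
  ..@.## 
  ....## 
  ###.## 
   ..... 
         

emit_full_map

######
....##
..@.##
....##
###.##
 .....

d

#########
#########
 ######  
 ....##  
 ...@##  
 ....##  
 ###.##  
  .....  
         

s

#########
 ######  
 ....##  
 ....##  
 ...@##  
 ###.##  
  .....  
         
         

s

 ######  
 ....##  
 ....##  
 ....##  
 ###@##  
  .....  
  .....  
         
         

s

 ....##  
 ....##  
 ....##  
 ###.##  
  ..@..  
  .....  
  .....  
         
         

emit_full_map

######
....##
....##
....##
###.##
 ..@..
 .....
 .....


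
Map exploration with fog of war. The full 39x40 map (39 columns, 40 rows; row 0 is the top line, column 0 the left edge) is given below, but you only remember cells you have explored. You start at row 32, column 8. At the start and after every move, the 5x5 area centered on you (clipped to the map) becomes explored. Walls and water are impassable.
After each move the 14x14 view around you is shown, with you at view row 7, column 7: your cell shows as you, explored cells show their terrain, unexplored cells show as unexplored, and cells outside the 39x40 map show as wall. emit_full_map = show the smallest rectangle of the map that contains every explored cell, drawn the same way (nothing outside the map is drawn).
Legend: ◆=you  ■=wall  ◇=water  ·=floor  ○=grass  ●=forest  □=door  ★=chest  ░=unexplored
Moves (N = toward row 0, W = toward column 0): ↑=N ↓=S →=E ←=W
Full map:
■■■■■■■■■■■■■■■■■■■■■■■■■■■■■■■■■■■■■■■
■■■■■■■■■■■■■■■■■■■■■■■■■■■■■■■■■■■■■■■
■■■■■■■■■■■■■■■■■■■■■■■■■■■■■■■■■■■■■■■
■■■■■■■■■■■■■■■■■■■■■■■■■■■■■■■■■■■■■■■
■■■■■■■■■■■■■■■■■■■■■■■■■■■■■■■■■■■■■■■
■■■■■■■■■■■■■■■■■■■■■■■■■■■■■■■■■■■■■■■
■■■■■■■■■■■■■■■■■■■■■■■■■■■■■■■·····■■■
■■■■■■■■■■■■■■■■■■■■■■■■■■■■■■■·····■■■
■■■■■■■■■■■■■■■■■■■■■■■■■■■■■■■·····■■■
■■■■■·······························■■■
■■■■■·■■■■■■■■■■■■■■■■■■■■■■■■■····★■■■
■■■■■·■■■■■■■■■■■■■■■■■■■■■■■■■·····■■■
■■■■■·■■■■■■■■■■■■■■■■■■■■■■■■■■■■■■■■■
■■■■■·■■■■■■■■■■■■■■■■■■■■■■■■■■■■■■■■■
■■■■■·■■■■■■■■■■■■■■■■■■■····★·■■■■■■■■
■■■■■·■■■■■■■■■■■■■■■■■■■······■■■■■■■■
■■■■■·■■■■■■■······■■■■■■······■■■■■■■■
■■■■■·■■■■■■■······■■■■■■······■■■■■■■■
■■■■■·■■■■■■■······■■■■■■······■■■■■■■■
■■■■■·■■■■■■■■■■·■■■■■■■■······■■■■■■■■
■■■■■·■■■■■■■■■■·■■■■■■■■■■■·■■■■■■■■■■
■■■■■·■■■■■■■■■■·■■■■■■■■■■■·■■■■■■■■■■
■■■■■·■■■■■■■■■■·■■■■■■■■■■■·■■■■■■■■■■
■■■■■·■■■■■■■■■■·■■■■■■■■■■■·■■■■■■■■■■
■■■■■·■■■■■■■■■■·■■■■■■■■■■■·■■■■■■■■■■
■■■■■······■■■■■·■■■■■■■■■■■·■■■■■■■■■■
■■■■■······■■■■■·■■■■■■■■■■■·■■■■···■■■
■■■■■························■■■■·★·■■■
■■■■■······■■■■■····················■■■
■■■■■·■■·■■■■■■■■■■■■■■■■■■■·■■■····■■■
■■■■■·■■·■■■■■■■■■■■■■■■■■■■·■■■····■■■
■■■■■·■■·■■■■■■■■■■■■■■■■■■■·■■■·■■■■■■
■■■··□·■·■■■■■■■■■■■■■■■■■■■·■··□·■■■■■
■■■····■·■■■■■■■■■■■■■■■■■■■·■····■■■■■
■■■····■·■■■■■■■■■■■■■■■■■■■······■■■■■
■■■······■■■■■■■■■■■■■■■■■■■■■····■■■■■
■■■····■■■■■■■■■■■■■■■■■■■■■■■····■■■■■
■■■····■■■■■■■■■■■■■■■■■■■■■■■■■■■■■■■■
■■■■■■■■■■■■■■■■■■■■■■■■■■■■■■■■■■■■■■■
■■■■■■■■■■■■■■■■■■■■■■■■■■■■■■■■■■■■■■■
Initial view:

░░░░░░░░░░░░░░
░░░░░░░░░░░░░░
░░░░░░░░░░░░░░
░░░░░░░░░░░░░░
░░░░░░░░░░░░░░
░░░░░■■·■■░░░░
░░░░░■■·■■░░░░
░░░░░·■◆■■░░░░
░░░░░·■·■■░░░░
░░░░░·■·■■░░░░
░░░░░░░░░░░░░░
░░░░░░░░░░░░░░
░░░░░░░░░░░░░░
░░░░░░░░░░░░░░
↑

░░░░░░░░░░░░░░
░░░░░░░░░░░░░░
░░░░░░░░░░░░░░
░░░░░░░░░░░░░░
░░░░░░░░░░░░░░
░░░░░■■·■■░░░░
░░░░░■■·■■░░░░
░░░░░■■◆■■░░░░
░░░░░·■·■■░░░░
░░░░░·■·■■░░░░
░░░░░·■·■■░░░░
░░░░░░░░░░░░░░
░░░░░░░░░░░░░░
░░░░░░░░░░░░░░

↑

░░░░░░░░░░░░░░
░░░░░░░░░░░░░░
░░░░░░░░░░░░░░
░░░░░░░░░░░░░░
░░░░░░░░░░░░░░
░░░░░·····░░░░
░░░░░■■·■■░░░░
░░░░░■■◆■■░░░░
░░░░░■■·■■░░░░
░░░░░·■·■■░░░░
░░░░░·■·■■░░░░
░░░░░·■·■■░░░░
░░░░░░░░░░░░░░
░░░░░░░░░░░░░░

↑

░░░░░░░░░░░░░░
░░░░░░░░░░░░░░
░░░░░░░░░░░░░░
░░░░░░░░░░░░░░
░░░░░░░░░░░░░░
░░░░░·····░░░░
░░░░░·····░░░░
░░░░░■■◆■■░░░░
░░░░░■■·■■░░░░
░░░░░■■·■■░░░░
░░░░░·■·■■░░░░
░░░░░·■·■■░░░░
░░░░░·■·■■░░░░
░░░░░░░░░░░░░░

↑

░░░░░░░░░░░░░░
░░░░░░░░░░░░░░
░░░░░░░░░░░░░░
░░░░░░░░░░░░░░
░░░░░░░░░░░░░░
░░░░░·····░░░░
░░░░░·····░░░░
░░░░░··◆··░░░░
░░░░░■■·■■░░░░
░░░░░■■·■■░░░░
░░░░░■■·■■░░░░
░░░░░·■·■■░░░░
░░░░░·■·■■░░░░
░░░░░·■·■■░░░░

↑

░░░░░░░░░░░░░░
░░░░░░░░░░░░░░
░░░░░░░░░░░░░░
░░░░░░░░░░░░░░
░░░░░░░░░░░░░░
░░░░░·····░░░░
░░░░░·····░░░░
░░░░░··◆··░░░░
░░░░░·····░░░░
░░░░░■■·■■░░░░
░░░░░■■·■■░░░░
░░░░░■■·■■░░░░
░░░░░·■·■■░░░░
░░░░░·■·■■░░░░

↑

░░░░░░░░░░░░░░
░░░░░░░░░░░░░░
░░░░░░░░░░░░░░
░░░░░░░░░░░░░░
░░░░░░░░░░░░░░
░░░░░■■■■■░░░░
░░░░░·····░░░░
░░░░░··◆··░░░░
░░░░░·····░░░░
░░░░░·····░░░░
░░░░░■■·■■░░░░
░░░░░■■·■■░░░░
░░░░░■■·■■░░░░
░░░░░·■·■■░░░░

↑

░░░░░░░░░░░░░░
░░░░░░░░░░░░░░
░░░░░░░░░░░░░░
░░░░░░░░░░░░░░
░░░░░░░░░░░░░░
░░░░░■■■■■░░░░
░░░░░■■■■■░░░░
░░░░░··◆··░░░░
░░░░░·····░░░░
░░░░░·····░░░░
░░░░░·····░░░░
░░░░░■■·■■░░░░
░░░░░■■·■■░░░░
░░░░░■■·■■░░░░

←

░░░░░░░░░░░░░░
░░░░░░░░░░░░░░
░░░░░░░░░░░░░░
░░░░░░░░░░░░░░
░░░░░░░░░░░░░░
░░░░░·■■■■■░░░
░░░░░·■■■■■░░░
░░░░░··◆···░░░
░░░░░······░░░
░░░░░······░░░
░░░░░░·····░░░
░░░░░░■■·■■░░░
░░░░░░■■·■■░░░
░░░░░░■■·■■░░░

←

■░░░░░░░░░░░░░
■░░░░░░░░░░░░░
■░░░░░░░░░░░░░
■░░░░░░░░░░░░░
■░░░░░░░░░░░░░
■░░░░■·■■■■■░░
■░░░░■·■■■■■░░
■░░░░■·◆····░░
■░░░░■······░░
■░░░░■······░░
■░░░░░░·····░░
■░░░░░░■■·■■░░
■░░░░░░■■·■■░░
■░░░░░░■■·■■░░

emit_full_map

■·■■■■■
■·■■■■■
■·◆····
■······
■······
░░·····
░░■■·■■
░░■■·■■
░░■■·■■
░░·■·■■
░░·■·■■
░░·■·■■

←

■■░░░░░░░░░░░░
■■░░░░░░░░░░░░
■■░░░░░░░░░░░░
■■░░░░░░░░░░░░
■■░░░░░░░░░░░░
■■░░░■■·■■■■■░
■■░░░■■·■■■■■░
■■░░░■■◆·····░
■■░░░■■······░
■■░░░■■······░
■■░░░░░░·····░
■■░░░░░░■■·■■░
■■░░░░░░■■·■■░
■■░░░░░░■■·■■░

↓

■■░░░░░░░░░░░░
■■░░░░░░░░░░░░
■■░░░░░░░░░░░░
■■░░░░░░░░░░░░
■■░░░■■·■■■■■░
■■░░░■■·■■■■■░
■■░░░■■······░
■■░░░■■◆·····░
■■░░░■■······░
■■░░░■■······░
■■░░░░░░■■·■■░
■■░░░░░░■■·■■░
■■░░░░░░■■·■■░
■■░░░░░░·■·■■░

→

■░░░░░░░░░░░░░
■░░░░░░░░░░░░░
■░░░░░░░░░░░░░
■░░░░░░░░░░░░░
■░░░■■·■■■■■░░
■░░░■■·■■■■■░░
■░░░■■······░░
■░░░■■·◆····░░
■░░░■■······░░
■░░░■■······░░
■░░░░░░■■·■■░░
■░░░░░░■■·■■░░
■░░░░░░■■·■■░░
■░░░░░░·■·■■░░

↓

■░░░░░░░░░░░░░
■░░░░░░░░░░░░░
■░░░░░░░░░░░░░
■░░░■■·■■■■■░░
■░░░■■·■■■■■░░
■░░░■■······░░
■░░░■■······░░
■░░░■■·◆····░░
■░░░■■······░░
■░░░░■·■■·■■░░
■░░░░░░■■·■■░░
■░░░░░░■■·■■░░
■░░░░░░·■·■■░░
■░░░░░░·■·■■░░

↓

■░░░░░░░░░░░░░
■░░░░░░░░░░░░░
■░░░■■·■■■■■░░
■░░░■■·■■■■■░░
■░░░■■······░░
■░░░■■······░░
■░░░■■······░░
■░░░■■·◆····░░
■░░░░■·■■·■■░░
■░░░░■·■■·■■░░
■░░░░░░■■·■■░░
■░░░░░░·■·■■░░
■░░░░░░·■·■■░░
■░░░░░░·■·■■░░

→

░░░░░░░░░░░░░░
░░░░░░░░░░░░░░
░░░■■·■■■■■░░░
░░░■■·■■■■■░░░
░░░■■······░░░
░░░■■······░░░
░░░■■······░░░
░░░■■··◆···░░░
░░░░■·■■·■■░░░
░░░░■·■■·■■░░░
░░░░░░■■·■■░░░
░░░░░░·■·■■░░░
░░░░░░·■·■■░░░
░░░░░░·■·■■░░░

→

░░░░░░░░░░░░░░
░░░░░░░░░░░░░░
░░■■·■■■■■░░░░
░░■■·■■■■■░░░░
░░■■······░░░░
░░■■······░░░░
░░■■······░░░░
░░■■···◆··░░░░
░░░■·■■·■■░░░░
░░░■·■■·■■░░░░
░░░░░■■·■■░░░░
░░░░░·■·■■░░░░
░░░░░·■·■■░░░░
░░░░░·■·■■░░░░

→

░░░░░░░░░░░░░░
░░░░░░░░░░░░░░
░■■·■■■■■░░░░░
░■■·■■■■■░░░░░
░■■······░░░░░
░■■······■░░░░
░■■·······░░░░
░■■····◆·■░░░░
░░■·■■·■■■░░░░
░░■·■■·■■■░░░░
░░░░■■·■■░░░░░
░░░░·■·■■░░░░░
░░░░·■·■■░░░░░
░░░░·■·■■░░░░░

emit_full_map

■■·■■■■■░
■■·■■■■■░
■■······░
■■······■
■■·······
■■····◆·■
░■·■■·■■■
░■·■■·■■■
░░░■■·■■░
░░░·■·■■░
░░░·■·■■░
░░░·■·■■░


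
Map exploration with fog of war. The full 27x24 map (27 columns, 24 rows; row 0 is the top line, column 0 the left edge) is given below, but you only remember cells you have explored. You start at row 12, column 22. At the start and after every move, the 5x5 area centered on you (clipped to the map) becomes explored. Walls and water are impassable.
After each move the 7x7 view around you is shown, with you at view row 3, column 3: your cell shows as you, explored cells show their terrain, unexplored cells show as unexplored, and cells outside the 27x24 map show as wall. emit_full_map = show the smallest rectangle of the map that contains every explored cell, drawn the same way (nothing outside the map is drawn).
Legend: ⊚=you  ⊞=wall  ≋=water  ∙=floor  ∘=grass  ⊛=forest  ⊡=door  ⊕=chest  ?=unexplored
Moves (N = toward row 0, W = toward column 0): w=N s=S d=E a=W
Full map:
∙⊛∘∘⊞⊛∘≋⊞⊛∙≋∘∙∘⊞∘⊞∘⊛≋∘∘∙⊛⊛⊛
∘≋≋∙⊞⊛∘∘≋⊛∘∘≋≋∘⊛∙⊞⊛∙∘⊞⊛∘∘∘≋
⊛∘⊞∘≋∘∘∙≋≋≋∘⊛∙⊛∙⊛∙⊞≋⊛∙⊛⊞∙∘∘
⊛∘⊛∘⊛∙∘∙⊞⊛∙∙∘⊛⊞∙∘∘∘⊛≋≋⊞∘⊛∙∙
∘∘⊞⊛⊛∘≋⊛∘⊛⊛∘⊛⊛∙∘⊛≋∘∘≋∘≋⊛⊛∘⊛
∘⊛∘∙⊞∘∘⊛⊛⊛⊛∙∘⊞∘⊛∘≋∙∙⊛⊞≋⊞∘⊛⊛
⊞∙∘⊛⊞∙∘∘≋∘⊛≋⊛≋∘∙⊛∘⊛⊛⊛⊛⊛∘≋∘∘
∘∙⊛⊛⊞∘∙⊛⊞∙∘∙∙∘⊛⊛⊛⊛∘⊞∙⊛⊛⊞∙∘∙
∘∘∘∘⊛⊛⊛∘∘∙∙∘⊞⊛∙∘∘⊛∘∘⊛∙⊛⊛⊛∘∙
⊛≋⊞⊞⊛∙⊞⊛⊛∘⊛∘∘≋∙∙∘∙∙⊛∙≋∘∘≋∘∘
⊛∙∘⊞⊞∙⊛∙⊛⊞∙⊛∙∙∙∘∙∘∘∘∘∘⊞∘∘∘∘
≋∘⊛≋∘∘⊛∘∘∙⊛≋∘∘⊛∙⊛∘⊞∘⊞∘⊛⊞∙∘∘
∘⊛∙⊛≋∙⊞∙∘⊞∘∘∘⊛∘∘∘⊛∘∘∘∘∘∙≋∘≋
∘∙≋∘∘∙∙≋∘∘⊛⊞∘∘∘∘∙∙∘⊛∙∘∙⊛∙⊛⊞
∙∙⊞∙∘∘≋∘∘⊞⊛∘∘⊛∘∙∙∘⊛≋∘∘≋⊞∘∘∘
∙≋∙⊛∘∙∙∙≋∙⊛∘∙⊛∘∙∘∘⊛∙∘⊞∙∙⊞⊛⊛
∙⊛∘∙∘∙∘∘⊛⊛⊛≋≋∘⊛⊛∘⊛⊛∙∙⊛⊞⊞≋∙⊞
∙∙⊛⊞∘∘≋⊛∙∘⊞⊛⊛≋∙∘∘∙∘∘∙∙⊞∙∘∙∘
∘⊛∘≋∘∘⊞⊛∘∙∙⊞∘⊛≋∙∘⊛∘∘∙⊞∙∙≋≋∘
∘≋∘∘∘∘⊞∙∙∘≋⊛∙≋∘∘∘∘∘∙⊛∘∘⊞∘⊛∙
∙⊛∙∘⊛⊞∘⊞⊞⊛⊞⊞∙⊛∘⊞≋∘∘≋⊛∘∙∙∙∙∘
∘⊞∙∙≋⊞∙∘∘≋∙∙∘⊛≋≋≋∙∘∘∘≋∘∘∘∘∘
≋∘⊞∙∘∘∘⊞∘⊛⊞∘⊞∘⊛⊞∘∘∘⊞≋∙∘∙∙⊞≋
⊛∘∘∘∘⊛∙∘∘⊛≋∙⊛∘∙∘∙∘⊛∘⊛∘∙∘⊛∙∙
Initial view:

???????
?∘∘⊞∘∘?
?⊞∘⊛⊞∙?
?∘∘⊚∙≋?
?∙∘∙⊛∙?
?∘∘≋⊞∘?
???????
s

?∘∘⊞∘∘?
?⊞∘⊛⊞∙?
?∘∘∘∙≋?
?∙∘⊚⊛∙?
?∘∘≋⊞∘?
?∘⊞∙∙⊞?
???????

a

??∘∘⊞∘∘
?∘⊞∘⊛⊞∙
?∘∘∘∘∙≋
?⊛∙⊚∙⊛∙
?≋∘∘≋⊞∘
?∙∘⊞∙∙⊞
???????

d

?∘∘⊞∘∘?
∘⊞∘⊛⊞∙?
∘∘∘∘∙≋?
⊛∙∘⊚⊛∙?
≋∘∘≋⊞∘?
∙∘⊞∙∙⊞?
???????

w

???????
?∘∘⊞∘∘?
∘⊞∘⊛⊞∙?
∘∘∘⊚∙≋?
⊛∙∘∙⊛∙?
≋∘∘≋⊞∘?
∙∘⊞∙∙⊞?

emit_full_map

?∘∘⊞∘∘
∘⊞∘⊛⊞∙
∘∘∘⊚∙≋
⊛∙∘∙⊛∙
≋∘∘≋⊞∘
∙∘⊞∙∙⊞

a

???????
?∘∘∘⊞∘∘
?∘⊞∘⊛⊞∙
?∘∘⊚∘∙≋
?⊛∙∘∙⊛∙
?≋∘∘≋⊞∘
?∙∘⊞∙∙⊞

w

???????
?⊛∙≋∘∘?
?∘∘∘⊞∘∘
?∘⊞⊚⊛⊞∙
?∘∘∘∘∙≋
?⊛∙∘∙⊛∙
?≋∘∘≋⊞∘

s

?⊛∙≋∘∘?
?∘∘∘⊞∘∘
?∘⊞∘⊛⊞∙
?∘∘⊚∘∙≋
?⊛∙∘∙⊛∙
?≋∘∘≋⊞∘
?∙∘⊞∙∙⊞

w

???????
?⊛∙≋∘∘?
?∘∘∘⊞∘∘
?∘⊞⊚⊛⊞∙
?∘∘∘∘∙≋
?⊛∙∘∙⊛∙
?≋∘∘≋⊞∘

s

?⊛∙≋∘∘?
?∘∘∘⊞∘∘
?∘⊞∘⊛⊞∙
?∘∘⊚∘∙≋
?⊛∙∘∙⊛∙
?≋∘∘≋⊞∘
?∙∘⊞∙∙⊞

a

??⊛∙≋∘∘
?∘∘∘∘⊞∘
?⊞∘⊞∘⊛⊞
?∘∘⊚∘∘∙
?∘⊛∙∘∙⊛
?⊛≋∘∘≋⊞
??∙∘⊞∙∙

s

?∘∘∘∘⊞∘
?⊞∘⊞∘⊛⊞
?∘∘∘∘∘∙
?∘⊛⊚∘∙⊛
?⊛≋∘∘≋⊞
?⊛∙∘⊞∙∙
???????

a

??∘∘∘∘⊞
?∘⊞∘⊞∘⊛
?⊛∘∘∘∘∘
?∙∘⊚∙∘∙
?∘⊛≋∘∘≋
?∘⊛∙∘⊞∙
???????

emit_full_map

??⊛∙≋∘∘?
?∘∘∘∘⊞∘∘
∘⊞∘⊞∘⊛⊞∙
⊛∘∘∘∘∘∙≋
∙∘⊚∙∘∙⊛∙
∘⊛≋∘∘≋⊞∘
∘⊛∙∘⊞∙∙⊞

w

???⊛∙≋∘
?∘∘∘∘∘⊞
?∘⊞∘⊞∘⊛
?⊛∘⊚∘∘∘
?∙∘⊛∙∘∙
?∘⊛≋∘∘≋
?∘⊛∙∘⊞∙

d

??⊛∙≋∘∘
∘∘∘∘∘⊞∘
∘⊞∘⊞∘⊛⊞
⊛∘∘⊚∘∘∙
∙∘⊛∙∘∙⊛
∘⊛≋∘∘≋⊞
∘⊛∙∘⊞∙∙

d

?⊛∙≋∘∘?
∘∘∘∘⊞∘∘
⊞∘⊞∘⊛⊞∙
∘∘∘⊚∘∙≋
∘⊛∙∘∙⊛∙
⊛≋∘∘≋⊞∘
⊛∙∘⊞∙∙⊞

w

???????
?⊛∙≋∘∘?
∘∘∘∘⊞∘∘
⊞∘⊞⊚⊛⊞∙
∘∘∘∘∘∙≋
∘⊛∙∘∙⊛∙
⊛≋∘∘≋⊞∘

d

???????
⊛∙≋∘∘≋?
∘∘∘⊞∘∘?
∘⊞∘⊚⊞∙?
∘∘∘∘∙≋?
⊛∙∘∙⊛∙?
≋∘∘≋⊞∘?

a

???????
?⊛∙≋∘∘≋
∘∘∘∘⊞∘∘
⊞∘⊞⊚⊛⊞∙
∘∘∘∘∘∙≋
∘⊛∙∘∙⊛∙
⊛≋∘∘≋⊞∘

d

???????
⊛∙≋∘∘≋?
∘∘∘⊞∘∘?
∘⊞∘⊚⊞∙?
∘∘∘∘∙≋?
⊛∙∘∙⊛∙?
≋∘∘≋⊞∘?

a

???????
?⊛∙≋∘∘≋
∘∘∘∘⊞∘∘
⊞∘⊞⊚⊛⊞∙
∘∘∘∘∘∙≋
∘⊛∙∘∙⊛∙
⊛≋∘∘≋⊞∘

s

?⊛∙≋∘∘≋
∘∘∘∘⊞∘∘
⊞∘⊞∘⊛⊞∙
∘∘∘⊚∘∙≋
∘⊛∙∘∙⊛∙
⊛≋∘∘≋⊞∘
⊛∙∘⊞∙∙⊞

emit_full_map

??⊛∙≋∘∘≋
∘∘∘∘∘⊞∘∘
∘⊞∘⊞∘⊛⊞∙
⊛∘∘∘⊚∘∙≋
∙∘⊛∙∘∙⊛∙
∘⊛≋∘∘≋⊞∘
∘⊛∙∘⊞∙∙⊞

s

∘∘∘∘⊞∘∘
⊞∘⊞∘⊛⊞∙
∘∘∘∘∘∙≋
∘⊛∙⊚∙⊛∙
⊛≋∘∘≋⊞∘
⊛∙∘⊞∙∙⊞
???????

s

⊞∘⊞∘⊛⊞∙
∘∘∘∘∘∙≋
∘⊛∙∘∙⊛∙
⊛≋∘⊚≋⊞∘
⊛∙∘⊞∙∙⊞
?∙∙⊛⊞⊞?
???????

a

∘⊞∘⊞∘⊛⊞
⊛∘∘∘∘∘∙
∙∘⊛∙∘∙⊛
∘⊛≋⊚∘≋⊞
∘⊛∙∘⊞∙∙
?⊛∙∙⊛⊞⊞
???????

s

⊛∘∘∘∘∘∙
∙∘⊛∙∘∙⊛
∘⊛≋∘∘≋⊞
∘⊛∙⊚⊞∙∙
?⊛∙∙⊛⊞⊞
?∘∘∙∙⊞?
???????

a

?⊛∘∘∘∘∘
?∙∘⊛∙∘∙
?∘⊛≋∘∘≋
?∘⊛⊚∘⊞∙
?⊛⊛∙∙⊛⊞
?∙∘∘∙∙⊞
???????

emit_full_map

??⊛∙≋∘∘≋
∘∘∘∘∘⊞∘∘
∘⊞∘⊞∘⊛⊞∙
⊛∘∘∘∘∘∙≋
∙∘⊛∙∘∙⊛∙
∘⊛≋∘∘≋⊞∘
∘⊛⊚∘⊞∙∙⊞
⊛⊛∙∙⊛⊞⊞?
∙∘∘∙∙⊞??

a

??⊛∘∘∘∘
?∙∙∘⊛∙∘
?∙∘⊛≋∘∘
?∘∘⊚∙∘⊞
?∘⊛⊛∙∙⊛
?∘∙∘∘∙∙
???????

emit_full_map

???⊛∙≋∘∘≋
?∘∘∘∘∘⊞∘∘
?∘⊞∘⊞∘⊛⊞∙
?⊛∘∘∘∘∘∙≋
∙∙∘⊛∙∘∙⊛∙
∙∘⊛≋∘∘≋⊞∘
∘∘⊚∙∘⊞∙∙⊞
∘⊛⊛∙∙⊛⊞⊞?
∘∙∘∘∙∙⊞??


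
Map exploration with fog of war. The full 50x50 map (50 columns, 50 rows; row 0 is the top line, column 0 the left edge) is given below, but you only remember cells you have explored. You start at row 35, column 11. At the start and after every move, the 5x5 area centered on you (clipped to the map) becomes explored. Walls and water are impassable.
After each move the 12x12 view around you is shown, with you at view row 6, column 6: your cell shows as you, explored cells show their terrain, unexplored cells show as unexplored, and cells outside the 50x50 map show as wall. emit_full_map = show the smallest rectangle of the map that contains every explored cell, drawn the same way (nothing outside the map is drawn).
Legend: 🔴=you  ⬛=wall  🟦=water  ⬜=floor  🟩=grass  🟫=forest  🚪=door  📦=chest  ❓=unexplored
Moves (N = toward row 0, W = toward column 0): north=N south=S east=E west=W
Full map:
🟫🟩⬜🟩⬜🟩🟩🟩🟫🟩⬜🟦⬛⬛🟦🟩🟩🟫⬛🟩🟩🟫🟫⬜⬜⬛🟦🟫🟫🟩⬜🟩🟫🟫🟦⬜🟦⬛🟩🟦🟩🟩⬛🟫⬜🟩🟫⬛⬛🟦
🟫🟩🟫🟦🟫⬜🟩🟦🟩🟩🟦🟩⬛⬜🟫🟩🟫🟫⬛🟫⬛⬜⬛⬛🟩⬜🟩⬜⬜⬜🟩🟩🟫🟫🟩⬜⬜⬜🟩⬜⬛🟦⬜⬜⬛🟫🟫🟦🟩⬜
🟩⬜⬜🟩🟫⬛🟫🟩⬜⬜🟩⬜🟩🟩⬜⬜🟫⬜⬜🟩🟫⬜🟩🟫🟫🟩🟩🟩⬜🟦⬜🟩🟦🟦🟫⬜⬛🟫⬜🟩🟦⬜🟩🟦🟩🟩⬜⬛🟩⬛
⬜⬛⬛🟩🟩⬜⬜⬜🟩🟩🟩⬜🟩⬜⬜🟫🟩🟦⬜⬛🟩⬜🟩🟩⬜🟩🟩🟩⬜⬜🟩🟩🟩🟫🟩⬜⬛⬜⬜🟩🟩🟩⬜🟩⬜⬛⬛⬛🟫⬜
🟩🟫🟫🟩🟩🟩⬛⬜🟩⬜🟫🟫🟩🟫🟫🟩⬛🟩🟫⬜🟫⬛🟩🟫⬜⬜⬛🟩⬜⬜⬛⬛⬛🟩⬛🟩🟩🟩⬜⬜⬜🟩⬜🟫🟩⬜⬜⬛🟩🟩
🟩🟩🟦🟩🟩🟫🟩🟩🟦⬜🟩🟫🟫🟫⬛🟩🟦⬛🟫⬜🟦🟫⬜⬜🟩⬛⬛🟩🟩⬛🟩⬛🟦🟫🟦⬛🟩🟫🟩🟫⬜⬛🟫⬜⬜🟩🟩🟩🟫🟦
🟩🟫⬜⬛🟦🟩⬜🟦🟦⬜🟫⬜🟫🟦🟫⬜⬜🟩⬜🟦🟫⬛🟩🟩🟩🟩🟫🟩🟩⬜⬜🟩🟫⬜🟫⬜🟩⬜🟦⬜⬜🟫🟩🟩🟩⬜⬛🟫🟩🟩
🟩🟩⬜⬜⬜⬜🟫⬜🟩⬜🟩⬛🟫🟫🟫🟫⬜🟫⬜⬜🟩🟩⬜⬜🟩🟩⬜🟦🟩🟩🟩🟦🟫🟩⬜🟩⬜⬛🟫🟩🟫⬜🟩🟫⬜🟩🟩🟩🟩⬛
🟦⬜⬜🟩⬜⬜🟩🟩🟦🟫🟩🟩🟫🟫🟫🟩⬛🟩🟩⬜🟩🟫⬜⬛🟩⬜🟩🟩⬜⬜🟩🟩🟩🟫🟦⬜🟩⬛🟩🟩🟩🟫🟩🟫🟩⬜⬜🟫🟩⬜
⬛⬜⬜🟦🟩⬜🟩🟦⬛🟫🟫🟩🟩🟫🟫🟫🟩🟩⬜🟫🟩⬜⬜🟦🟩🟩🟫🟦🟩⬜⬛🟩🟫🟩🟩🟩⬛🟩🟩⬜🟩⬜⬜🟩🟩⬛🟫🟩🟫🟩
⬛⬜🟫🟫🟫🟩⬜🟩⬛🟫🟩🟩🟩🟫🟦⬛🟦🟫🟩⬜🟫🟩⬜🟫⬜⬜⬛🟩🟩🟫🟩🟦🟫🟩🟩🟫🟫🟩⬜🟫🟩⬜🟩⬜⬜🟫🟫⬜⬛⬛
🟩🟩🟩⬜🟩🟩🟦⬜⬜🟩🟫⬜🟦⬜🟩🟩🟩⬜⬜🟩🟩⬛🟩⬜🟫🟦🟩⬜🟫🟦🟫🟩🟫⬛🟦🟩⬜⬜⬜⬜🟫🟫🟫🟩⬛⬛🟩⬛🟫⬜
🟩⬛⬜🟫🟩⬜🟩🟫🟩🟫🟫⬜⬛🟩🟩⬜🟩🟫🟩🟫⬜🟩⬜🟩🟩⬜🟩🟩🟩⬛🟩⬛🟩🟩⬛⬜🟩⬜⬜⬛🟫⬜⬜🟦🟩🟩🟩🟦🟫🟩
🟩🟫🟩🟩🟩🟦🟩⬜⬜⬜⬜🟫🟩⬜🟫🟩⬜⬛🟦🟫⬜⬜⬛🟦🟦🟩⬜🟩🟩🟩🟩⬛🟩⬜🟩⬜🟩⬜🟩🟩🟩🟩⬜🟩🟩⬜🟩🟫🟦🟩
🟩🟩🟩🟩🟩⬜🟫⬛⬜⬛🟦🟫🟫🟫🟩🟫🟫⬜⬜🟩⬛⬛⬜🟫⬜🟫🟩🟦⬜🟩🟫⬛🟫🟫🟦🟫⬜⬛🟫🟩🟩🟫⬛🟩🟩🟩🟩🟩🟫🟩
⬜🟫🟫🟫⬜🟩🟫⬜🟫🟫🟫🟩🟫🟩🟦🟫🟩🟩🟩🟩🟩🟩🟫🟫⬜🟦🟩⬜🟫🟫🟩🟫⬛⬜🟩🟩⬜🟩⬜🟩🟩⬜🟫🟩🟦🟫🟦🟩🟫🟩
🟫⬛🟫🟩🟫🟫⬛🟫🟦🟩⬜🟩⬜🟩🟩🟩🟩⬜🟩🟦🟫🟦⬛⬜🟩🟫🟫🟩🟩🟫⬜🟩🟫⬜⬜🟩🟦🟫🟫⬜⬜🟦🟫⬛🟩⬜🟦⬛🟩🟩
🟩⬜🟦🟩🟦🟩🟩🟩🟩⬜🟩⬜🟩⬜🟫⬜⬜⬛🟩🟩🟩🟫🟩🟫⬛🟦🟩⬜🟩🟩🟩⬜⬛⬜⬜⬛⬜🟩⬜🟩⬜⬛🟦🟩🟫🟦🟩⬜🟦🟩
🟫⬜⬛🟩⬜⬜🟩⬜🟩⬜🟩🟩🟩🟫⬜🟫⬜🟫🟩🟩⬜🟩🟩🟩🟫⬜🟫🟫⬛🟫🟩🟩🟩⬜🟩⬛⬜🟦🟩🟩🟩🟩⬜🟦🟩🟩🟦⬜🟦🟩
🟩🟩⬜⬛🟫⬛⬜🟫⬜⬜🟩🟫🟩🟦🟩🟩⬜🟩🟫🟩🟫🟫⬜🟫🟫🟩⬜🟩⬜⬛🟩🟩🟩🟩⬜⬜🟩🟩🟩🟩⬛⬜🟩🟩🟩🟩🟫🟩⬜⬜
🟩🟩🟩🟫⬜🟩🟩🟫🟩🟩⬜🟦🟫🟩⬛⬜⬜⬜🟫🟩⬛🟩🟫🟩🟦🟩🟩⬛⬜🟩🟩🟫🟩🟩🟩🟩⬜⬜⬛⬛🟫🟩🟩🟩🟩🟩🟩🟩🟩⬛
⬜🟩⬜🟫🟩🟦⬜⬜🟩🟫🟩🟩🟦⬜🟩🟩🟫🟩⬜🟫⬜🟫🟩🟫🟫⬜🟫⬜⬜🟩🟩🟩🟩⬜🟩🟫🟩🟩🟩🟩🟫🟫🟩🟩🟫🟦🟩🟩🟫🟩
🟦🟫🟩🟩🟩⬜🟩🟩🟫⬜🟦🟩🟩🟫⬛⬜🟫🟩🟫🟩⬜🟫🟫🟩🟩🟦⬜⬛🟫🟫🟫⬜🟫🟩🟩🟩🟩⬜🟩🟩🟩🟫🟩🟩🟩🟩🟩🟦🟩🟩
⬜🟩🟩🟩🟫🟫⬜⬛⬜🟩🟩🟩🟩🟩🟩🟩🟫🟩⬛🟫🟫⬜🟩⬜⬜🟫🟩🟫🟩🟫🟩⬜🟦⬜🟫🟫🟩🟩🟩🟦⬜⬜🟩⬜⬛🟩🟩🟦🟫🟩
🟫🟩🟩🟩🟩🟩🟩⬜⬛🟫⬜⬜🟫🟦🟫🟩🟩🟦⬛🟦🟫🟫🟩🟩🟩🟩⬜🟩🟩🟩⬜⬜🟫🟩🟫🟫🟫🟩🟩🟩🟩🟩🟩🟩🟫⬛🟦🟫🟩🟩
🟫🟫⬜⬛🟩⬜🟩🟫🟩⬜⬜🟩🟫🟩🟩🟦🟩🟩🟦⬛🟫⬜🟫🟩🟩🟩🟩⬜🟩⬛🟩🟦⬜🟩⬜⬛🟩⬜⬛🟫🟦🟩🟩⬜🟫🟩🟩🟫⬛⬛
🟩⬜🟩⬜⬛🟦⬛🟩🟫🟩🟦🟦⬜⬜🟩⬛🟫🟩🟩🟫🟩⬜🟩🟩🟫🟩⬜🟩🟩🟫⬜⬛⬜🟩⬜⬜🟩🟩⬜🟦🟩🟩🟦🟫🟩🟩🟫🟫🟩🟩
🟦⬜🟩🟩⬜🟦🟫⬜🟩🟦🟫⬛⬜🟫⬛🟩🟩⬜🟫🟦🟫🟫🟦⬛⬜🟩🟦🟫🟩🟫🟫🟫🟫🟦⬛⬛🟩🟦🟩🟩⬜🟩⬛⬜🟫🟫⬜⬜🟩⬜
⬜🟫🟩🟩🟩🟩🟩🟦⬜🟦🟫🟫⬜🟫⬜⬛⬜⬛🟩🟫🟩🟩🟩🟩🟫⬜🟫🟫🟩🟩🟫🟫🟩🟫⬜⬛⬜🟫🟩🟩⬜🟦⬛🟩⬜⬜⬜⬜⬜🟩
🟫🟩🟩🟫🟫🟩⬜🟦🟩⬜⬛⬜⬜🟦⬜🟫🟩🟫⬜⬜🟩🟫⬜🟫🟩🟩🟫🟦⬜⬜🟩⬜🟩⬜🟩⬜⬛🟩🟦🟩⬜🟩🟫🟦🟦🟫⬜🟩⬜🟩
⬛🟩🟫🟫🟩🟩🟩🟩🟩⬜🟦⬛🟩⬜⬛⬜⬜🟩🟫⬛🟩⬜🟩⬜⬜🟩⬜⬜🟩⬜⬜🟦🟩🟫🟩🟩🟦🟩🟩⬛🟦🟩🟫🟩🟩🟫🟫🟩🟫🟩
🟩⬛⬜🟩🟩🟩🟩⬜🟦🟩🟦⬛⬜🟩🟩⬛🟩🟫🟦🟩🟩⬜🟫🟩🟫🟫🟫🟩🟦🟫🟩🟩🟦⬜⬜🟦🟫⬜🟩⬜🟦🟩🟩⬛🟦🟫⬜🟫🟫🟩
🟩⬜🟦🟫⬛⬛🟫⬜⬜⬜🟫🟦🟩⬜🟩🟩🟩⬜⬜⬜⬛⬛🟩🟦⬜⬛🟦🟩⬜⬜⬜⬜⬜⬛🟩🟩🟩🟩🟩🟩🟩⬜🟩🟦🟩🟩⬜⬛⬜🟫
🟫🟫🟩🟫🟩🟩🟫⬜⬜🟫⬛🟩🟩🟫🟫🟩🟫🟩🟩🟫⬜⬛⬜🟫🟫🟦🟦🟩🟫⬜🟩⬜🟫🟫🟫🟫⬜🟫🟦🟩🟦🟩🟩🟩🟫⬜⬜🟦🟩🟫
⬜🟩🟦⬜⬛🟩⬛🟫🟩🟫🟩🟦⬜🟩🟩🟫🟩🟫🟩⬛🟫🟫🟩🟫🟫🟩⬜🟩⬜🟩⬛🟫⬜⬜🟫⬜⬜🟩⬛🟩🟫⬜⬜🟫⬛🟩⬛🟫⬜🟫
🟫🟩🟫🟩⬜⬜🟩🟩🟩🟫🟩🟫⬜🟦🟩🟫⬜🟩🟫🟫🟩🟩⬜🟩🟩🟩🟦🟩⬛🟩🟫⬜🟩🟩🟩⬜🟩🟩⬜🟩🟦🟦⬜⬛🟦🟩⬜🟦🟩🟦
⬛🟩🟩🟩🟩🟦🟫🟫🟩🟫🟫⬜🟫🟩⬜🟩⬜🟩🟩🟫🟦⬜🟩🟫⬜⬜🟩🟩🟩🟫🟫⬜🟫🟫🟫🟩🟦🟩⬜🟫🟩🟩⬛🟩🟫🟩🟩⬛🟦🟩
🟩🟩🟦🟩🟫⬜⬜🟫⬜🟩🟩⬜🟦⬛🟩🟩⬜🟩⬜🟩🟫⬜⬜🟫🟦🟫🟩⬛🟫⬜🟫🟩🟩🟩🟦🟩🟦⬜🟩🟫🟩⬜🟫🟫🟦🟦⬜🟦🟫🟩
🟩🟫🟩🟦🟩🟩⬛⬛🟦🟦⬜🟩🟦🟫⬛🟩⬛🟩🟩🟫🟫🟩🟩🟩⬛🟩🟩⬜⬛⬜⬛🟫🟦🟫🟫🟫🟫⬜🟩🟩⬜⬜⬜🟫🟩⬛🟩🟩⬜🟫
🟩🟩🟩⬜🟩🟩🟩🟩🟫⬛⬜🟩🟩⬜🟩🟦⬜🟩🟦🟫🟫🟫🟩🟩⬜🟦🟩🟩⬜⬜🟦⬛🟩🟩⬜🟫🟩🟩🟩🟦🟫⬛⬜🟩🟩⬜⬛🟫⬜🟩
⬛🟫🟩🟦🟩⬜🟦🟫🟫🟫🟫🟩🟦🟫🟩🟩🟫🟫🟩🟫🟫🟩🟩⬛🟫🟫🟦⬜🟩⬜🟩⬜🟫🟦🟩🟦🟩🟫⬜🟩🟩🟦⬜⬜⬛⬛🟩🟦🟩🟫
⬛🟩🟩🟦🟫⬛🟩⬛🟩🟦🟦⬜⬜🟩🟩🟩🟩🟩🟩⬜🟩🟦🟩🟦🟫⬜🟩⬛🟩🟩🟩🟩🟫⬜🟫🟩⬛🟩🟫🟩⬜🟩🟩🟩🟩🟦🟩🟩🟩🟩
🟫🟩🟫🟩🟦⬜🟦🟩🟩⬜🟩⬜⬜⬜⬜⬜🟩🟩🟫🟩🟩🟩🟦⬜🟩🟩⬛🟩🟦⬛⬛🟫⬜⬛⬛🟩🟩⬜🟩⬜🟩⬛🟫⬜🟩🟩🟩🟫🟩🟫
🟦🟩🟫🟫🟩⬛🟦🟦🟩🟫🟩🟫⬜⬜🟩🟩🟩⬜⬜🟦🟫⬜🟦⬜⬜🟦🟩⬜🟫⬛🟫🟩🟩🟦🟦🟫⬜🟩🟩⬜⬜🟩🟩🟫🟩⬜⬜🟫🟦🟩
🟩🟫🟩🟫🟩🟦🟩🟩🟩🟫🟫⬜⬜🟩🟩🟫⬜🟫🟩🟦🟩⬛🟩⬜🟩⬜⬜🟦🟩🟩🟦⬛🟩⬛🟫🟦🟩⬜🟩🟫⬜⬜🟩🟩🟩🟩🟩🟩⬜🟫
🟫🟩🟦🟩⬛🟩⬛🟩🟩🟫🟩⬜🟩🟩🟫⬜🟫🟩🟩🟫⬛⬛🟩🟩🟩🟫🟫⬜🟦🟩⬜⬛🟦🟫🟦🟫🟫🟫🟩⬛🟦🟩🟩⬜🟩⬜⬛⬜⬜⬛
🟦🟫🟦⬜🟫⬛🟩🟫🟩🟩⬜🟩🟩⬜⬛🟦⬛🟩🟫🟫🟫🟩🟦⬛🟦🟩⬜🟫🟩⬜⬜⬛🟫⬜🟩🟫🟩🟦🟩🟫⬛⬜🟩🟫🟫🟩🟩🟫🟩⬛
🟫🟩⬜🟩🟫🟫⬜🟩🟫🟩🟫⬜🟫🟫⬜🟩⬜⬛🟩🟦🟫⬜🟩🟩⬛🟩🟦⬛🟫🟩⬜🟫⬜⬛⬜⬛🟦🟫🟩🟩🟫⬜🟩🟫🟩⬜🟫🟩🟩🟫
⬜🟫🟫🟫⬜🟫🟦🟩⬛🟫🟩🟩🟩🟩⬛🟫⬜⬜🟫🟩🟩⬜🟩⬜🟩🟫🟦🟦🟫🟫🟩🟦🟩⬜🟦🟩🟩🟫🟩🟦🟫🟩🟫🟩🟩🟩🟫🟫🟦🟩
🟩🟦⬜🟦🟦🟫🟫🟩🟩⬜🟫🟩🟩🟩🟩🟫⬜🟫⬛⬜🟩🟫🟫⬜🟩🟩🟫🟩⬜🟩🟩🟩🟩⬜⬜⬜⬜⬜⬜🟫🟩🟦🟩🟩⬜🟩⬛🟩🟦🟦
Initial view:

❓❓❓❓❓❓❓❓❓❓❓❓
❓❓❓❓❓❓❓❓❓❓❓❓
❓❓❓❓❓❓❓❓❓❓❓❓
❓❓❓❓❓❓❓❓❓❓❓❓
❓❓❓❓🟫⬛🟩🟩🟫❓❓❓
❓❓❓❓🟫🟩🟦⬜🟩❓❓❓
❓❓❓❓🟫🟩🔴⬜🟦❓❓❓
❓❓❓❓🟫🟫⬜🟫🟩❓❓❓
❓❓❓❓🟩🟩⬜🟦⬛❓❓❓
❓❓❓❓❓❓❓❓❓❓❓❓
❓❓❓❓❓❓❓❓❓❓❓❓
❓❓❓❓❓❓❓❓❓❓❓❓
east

❓❓❓❓❓❓❓❓❓❓❓❓
❓❓❓❓❓❓❓❓❓❓❓❓
❓❓❓❓❓❓❓❓❓❓❓❓
❓❓❓❓❓❓❓❓❓❓❓❓
❓❓❓🟫⬛🟩🟩🟫🟫❓❓❓
❓❓❓🟫🟩🟦⬜🟩🟩❓❓❓
❓❓❓🟫🟩🟫🔴🟦🟩❓❓❓
❓❓❓🟫🟫⬜🟫🟩⬜❓❓❓
❓❓❓🟩🟩⬜🟦⬛🟩❓❓❓
❓❓❓❓❓❓❓❓❓❓❓❓
❓❓❓❓❓❓❓❓❓❓❓❓
❓❓❓❓❓❓❓❓❓❓❓❓

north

❓❓❓❓❓❓❓❓❓❓❓❓
❓❓❓❓❓❓❓❓❓❓❓❓
❓❓❓❓❓❓❓❓❓❓❓❓
❓❓❓❓❓❓❓❓❓❓❓❓
❓❓❓❓🟫🟦🟩⬜🟩❓❓❓
❓❓❓🟫⬛🟩🟩🟫🟫❓❓❓
❓❓❓🟫🟩🟦🔴🟩🟩❓❓❓
❓❓❓🟫🟩🟫⬜🟦🟩❓❓❓
❓❓❓🟫🟫⬜🟫🟩⬜❓❓❓
❓❓❓🟩🟩⬜🟦⬛🟩❓❓❓
❓❓❓❓❓❓❓❓❓❓❓❓
❓❓❓❓❓❓❓❓❓❓❓❓

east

❓❓❓❓❓❓❓❓❓❓❓❓
❓❓❓❓❓❓❓❓❓❓❓❓
❓❓❓❓❓❓❓❓❓❓❓❓
❓❓❓❓❓❓❓❓❓❓❓❓
❓❓❓🟫🟦🟩⬜🟩🟩❓❓❓
❓❓🟫⬛🟩🟩🟫🟫🟩❓❓❓
❓❓🟫🟩🟦⬜🔴🟩🟫❓❓❓
❓❓🟫🟩🟫⬜🟦🟩🟫❓❓❓
❓❓🟫🟫⬜🟫🟩⬜🟩❓❓❓
❓❓🟩🟩⬜🟦⬛🟩❓❓❓❓
❓❓❓❓❓❓❓❓❓❓❓❓
❓❓❓❓❓❓❓❓❓❓❓❓

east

❓❓❓❓❓❓❓❓❓❓❓❓
❓❓❓❓❓❓❓❓❓❓❓❓
❓❓❓❓❓❓❓❓❓❓❓❓
❓❓❓❓❓❓❓❓❓❓❓❓
❓❓🟫🟦🟩⬜🟩🟩🟩❓❓❓
❓🟫⬛🟩🟩🟫🟫🟩🟫❓❓❓
❓🟫🟩🟦⬜🟩🔴🟫🟩❓❓❓
❓🟫🟩🟫⬜🟦🟩🟫⬜❓❓❓
❓🟫🟫⬜🟫🟩⬜🟩⬜❓❓❓
❓🟩🟩⬜🟦⬛🟩❓❓❓❓❓
❓❓❓❓❓❓❓❓❓❓❓❓
❓❓❓❓❓❓❓❓❓❓❓❓

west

❓❓❓❓❓❓❓❓❓❓❓❓
❓❓❓❓❓❓❓❓❓❓❓❓
❓❓❓❓❓❓❓❓❓❓❓❓
❓❓❓❓❓❓❓❓❓❓❓❓
❓❓❓🟫🟦🟩⬜🟩🟩🟩❓❓
❓❓🟫⬛🟩🟩🟫🟫🟩🟫❓❓
❓❓🟫🟩🟦⬜🔴🟩🟫🟩❓❓
❓❓🟫🟩🟫⬜🟦🟩🟫⬜❓❓
❓❓🟫🟫⬜🟫🟩⬜🟩⬜❓❓
❓❓🟩🟩⬜🟦⬛🟩❓❓❓❓
❓❓❓❓❓❓❓❓❓❓❓❓
❓❓❓❓❓❓❓❓❓❓❓❓

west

❓❓❓❓❓❓❓❓❓❓❓❓
❓❓❓❓❓❓❓❓❓❓❓❓
❓❓❓❓❓❓❓❓❓❓❓❓
❓❓❓❓❓❓❓❓❓❓❓❓
❓❓❓❓🟫🟦🟩⬜🟩🟩🟩❓
❓❓❓🟫⬛🟩🟩🟫🟫🟩🟫❓
❓❓❓🟫🟩🟦🔴🟩🟩🟫🟩❓
❓❓❓🟫🟩🟫⬜🟦🟩🟫⬜❓
❓❓❓🟫🟫⬜🟫🟩⬜🟩⬜❓
❓❓❓🟩🟩⬜🟦⬛🟩❓❓❓
❓❓❓❓❓❓❓❓❓❓❓❓
❓❓❓❓❓❓❓❓❓❓❓❓

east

❓❓❓❓❓❓❓❓❓❓❓❓
❓❓❓❓❓❓❓❓❓❓❓❓
❓❓❓❓❓❓❓❓❓❓❓❓
❓❓❓❓❓❓❓❓❓❓❓❓
❓❓❓🟫🟦🟩⬜🟩🟩🟩❓❓
❓❓🟫⬛🟩🟩🟫🟫🟩🟫❓❓
❓❓🟫🟩🟦⬜🔴🟩🟫🟩❓❓
❓❓🟫🟩🟫⬜🟦🟩🟫⬜❓❓
❓❓🟫🟫⬜🟫🟩⬜🟩⬜❓❓
❓❓🟩🟩⬜🟦⬛🟩❓❓❓❓
❓❓❓❓❓❓❓❓❓❓❓❓
❓❓❓❓❓❓❓❓❓❓❓❓

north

❓❓❓❓❓❓❓❓❓❓❓❓
❓❓❓❓❓❓❓❓❓❓❓❓
❓❓❓❓❓❓❓❓❓❓❓❓
❓❓❓❓❓❓❓❓❓❓❓❓
❓❓❓❓⬛⬜🟩🟩⬛❓❓❓
❓❓❓🟫🟦🟩⬜🟩🟩🟩❓❓
❓❓🟫⬛🟩🟩🔴🟫🟩🟫❓❓
❓❓🟫🟩🟦⬜🟩🟩🟫🟩❓❓
❓❓🟫🟩🟫⬜🟦🟩🟫⬜❓❓
❓❓🟫🟫⬜🟫🟩⬜🟩⬜❓❓
❓❓🟩🟩⬜🟦⬛🟩❓❓❓❓
❓❓❓❓❓❓❓❓❓❓❓❓

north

❓❓❓❓❓❓❓❓❓❓❓❓
❓❓❓❓❓❓❓❓❓❓❓❓
❓❓❓❓❓❓❓❓❓❓❓❓
❓❓❓❓❓❓❓❓❓❓❓❓
❓❓❓❓⬛🟩⬜⬛⬜❓❓❓
❓❓❓❓⬛⬜🟩🟩⬛❓❓❓
❓❓❓🟫🟦🟩🔴🟩🟩🟩❓❓
❓❓🟫⬛🟩🟩🟫🟫🟩🟫❓❓
❓❓🟫🟩🟦⬜🟩🟩🟫🟩❓❓
❓❓🟫🟩🟫⬜🟦🟩🟫⬜❓❓
❓❓🟫🟫⬜🟫🟩⬜🟩⬜❓❓
❓❓🟩🟩⬜🟦⬛🟩❓❓❓❓

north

❓❓❓❓❓❓❓❓❓❓❓❓
❓❓❓❓❓❓❓❓❓❓❓❓
❓❓❓❓❓❓❓❓❓❓❓❓
❓❓❓❓❓❓❓❓❓❓❓❓
❓❓❓❓⬜⬜🟦⬜🟫❓❓❓
❓❓❓❓⬛🟩⬜⬛⬜❓❓❓
❓❓❓❓⬛⬜🔴🟩⬛❓❓❓
❓❓❓🟫🟦🟩⬜🟩🟩🟩❓❓
❓❓🟫⬛🟩🟩🟫🟫🟩🟫❓❓
❓❓🟫🟩🟦⬜🟩🟩🟫🟩❓❓
❓❓🟫🟩🟫⬜🟦🟩🟫⬜❓❓
❓❓🟫🟫⬜🟫🟩⬜🟩⬜❓❓

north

❓❓❓❓❓❓❓❓❓❓❓❓
❓❓❓❓❓❓❓❓❓❓❓❓
❓❓❓❓❓❓❓❓❓❓❓❓
❓❓❓❓❓❓❓❓❓❓❓❓
❓❓❓❓🟫⬜🟫⬜⬛❓❓❓
❓❓❓❓⬜⬜🟦⬜🟫❓❓❓
❓❓❓❓⬛🟩🔴⬛⬜❓❓❓
❓❓❓❓⬛⬜🟩🟩⬛❓❓❓
❓❓❓🟫🟦🟩⬜🟩🟩🟩❓❓
❓❓🟫⬛🟩🟩🟫🟫🟩🟫❓❓
❓❓🟫🟩🟦⬜🟩🟩🟫🟩❓❓
❓❓🟫🟩🟫⬜🟦🟩🟫⬜❓❓

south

❓❓❓❓❓❓❓❓❓❓❓❓
❓❓❓❓❓❓❓❓❓❓❓❓
❓❓❓❓❓❓❓❓❓❓❓❓
❓❓❓❓🟫⬜🟫⬜⬛❓❓❓
❓❓❓❓⬜⬜🟦⬜🟫❓❓❓
❓❓❓❓⬛🟩⬜⬛⬜❓❓❓
❓❓❓❓⬛⬜🔴🟩⬛❓❓❓
❓❓❓🟫🟦🟩⬜🟩🟩🟩❓❓
❓❓🟫⬛🟩🟩🟫🟫🟩🟫❓❓
❓❓🟫🟩🟦⬜🟩🟩🟫🟩❓❓
❓❓🟫🟩🟫⬜🟦🟩🟫⬜❓❓
❓❓🟫🟫⬜🟫🟩⬜🟩⬜❓❓

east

❓❓❓❓❓❓❓❓❓❓❓❓
❓❓❓❓❓❓❓❓❓❓❓❓
❓❓❓❓❓❓❓❓❓❓❓❓
❓❓❓🟫⬜🟫⬜⬛❓❓❓❓
❓❓❓⬜⬜🟦⬜🟫🟩❓❓❓
❓❓❓⬛🟩⬜⬛⬜⬜❓❓❓
❓❓❓⬛⬜🟩🔴⬛🟩❓❓❓
❓❓🟫🟦🟩⬜🟩🟩🟩❓❓❓
❓🟫⬛🟩🟩🟫🟫🟩🟫❓❓❓
❓🟫🟩🟦⬜🟩🟩🟫🟩❓❓❓
❓🟫🟩🟫⬜🟦🟩🟫⬜❓❓❓
❓🟫🟫⬜🟫🟩⬜🟩⬜❓❓❓

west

❓❓❓❓❓❓❓❓❓❓❓❓
❓❓❓❓❓❓❓❓❓❓❓❓
❓❓❓❓❓❓❓❓❓❓❓❓
❓❓❓❓🟫⬜🟫⬜⬛❓❓❓
❓❓❓❓⬜⬜🟦⬜🟫🟩❓❓
❓❓❓❓⬛🟩⬜⬛⬜⬜❓❓
❓❓❓❓⬛⬜🔴🟩⬛🟩❓❓
❓❓❓🟫🟦🟩⬜🟩🟩🟩❓❓
❓❓🟫⬛🟩🟩🟫🟫🟩🟫❓❓
❓❓🟫🟩🟦⬜🟩🟩🟫🟩❓❓
❓❓🟫🟩🟫⬜🟦🟩🟫⬜❓❓
❓❓🟫🟫⬜🟫🟩⬜🟩⬜❓❓

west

❓❓❓❓❓❓❓❓❓❓❓❓
❓❓❓❓❓❓❓❓❓❓❓❓
❓❓❓❓❓❓❓❓❓❓❓❓
❓❓❓❓❓🟫⬜🟫⬜⬛❓❓
❓❓❓❓⬛⬜⬜🟦⬜🟫🟩❓
❓❓❓❓🟦⬛🟩⬜⬛⬜⬜❓
❓❓❓❓🟦⬛🔴🟩🟩⬛🟩❓
❓❓❓❓🟫🟦🟩⬜🟩🟩🟩❓
❓❓❓🟫⬛🟩🟩🟫🟫🟩🟫❓
❓❓❓🟫🟩🟦⬜🟩🟩🟫🟩❓
❓❓❓🟫🟩🟫⬜🟦🟩🟫⬜❓
❓❓❓🟫🟫⬜🟫🟩⬜🟩⬜❓

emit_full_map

❓❓🟫⬜🟫⬜⬛❓
❓⬛⬜⬜🟦⬜🟫🟩
❓🟦⬛🟩⬜⬛⬜⬜
❓🟦⬛🔴🟩🟩⬛🟩
❓🟫🟦🟩⬜🟩🟩🟩
🟫⬛🟩🟩🟫🟫🟩🟫
🟫🟩🟦⬜🟩🟩🟫🟩
🟫🟩🟫⬜🟦🟩🟫⬜
🟫🟫⬜🟫🟩⬜🟩⬜
🟩🟩⬜🟦⬛🟩❓❓

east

❓❓❓❓❓❓❓❓❓❓❓❓
❓❓❓❓❓❓❓❓❓❓❓❓
❓❓❓❓❓❓❓❓❓❓❓❓
❓❓❓❓🟫⬜🟫⬜⬛❓❓❓
❓❓❓⬛⬜⬜🟦⬜🟫🟩❓❓
❓❓❓🟦⬛🟩⬜⬛⬜⬜❓❓
❓❓❓🟦⬛⬜🔴🟩⬛🟩❓❓
❓❓❓🟫🟦🟩⬜🟩🟩🟩❓❓
❓❓🟫⬛🟩🟩🟫🟫🟩🟫❓❓
❓❓🟫🟩🟦⬜🟩🟩🟫🟩❓❓
❓❓🟫🟩🟫⬜🟦🟩🟫⬜❓❓
❓❓🟫🟫⬜🟫🟩⬜🟩⬜❓❓

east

❓❓❓❓❓❓❓❓❓❓❓❓
❓❓❓❓❓❓❓❓❓❓❓❓
❓❓❓❓❓❓❓❓❓❓❓❓
❓❓❓🟫⬜🟫⬜⬛❓❓❓❓
❓❓⬛⬜⬜🟦⬜🟫🟩❓❓❓
❓❓🟦⬛🟩⬜⬛⬜⬜❓❓❓
❓❓🟦⬛⬜🟩🔴⬛🟩❓❓❓
❓❓🟫🟦🟩⬜🟩🟩🟩❓❓❓
❓🟫⬛🟩🟩🟫🟫🟩🟫❓❓❓
❓🟫🟩🟦⬜🟩🟩🟫🟩❓❓❓
❓🟫🟩🟫⬜🟦🟩🟫⬜❓❓❓
❓🟫🟫⬜🟫🟩⬜🟩⬜❓❓❓

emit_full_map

❓❓🟫⬜🟫⬜⬛❓
❓⬛⬜⬜🟦⬜🟫🟩
❓🟦⬛🟩⬜⬛⬜⬜
❓🟦⬛⬜🟩🔴⬛🟩
❓🟫🟦🟩⬜🟩🟩🟩
🟫⬛🟩🟩🟫🟫🟩🟫
🟫🟩🟦⬜🟩🟩🟫🟩
🟫🟩🟫⬜🟦🟩🟫⬜
🟫🟫⬜🟫🟩⬜🟩⬜
🟩🟩⬜🟦⬛🟩❓❓
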